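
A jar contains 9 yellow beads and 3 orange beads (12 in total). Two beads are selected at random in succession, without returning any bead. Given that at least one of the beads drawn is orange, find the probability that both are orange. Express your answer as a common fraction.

P(both orange) = C(3,2)/C(12,2) = 1/22; P(at least one orange) = 1 − C(9,2)/C(12,2) = 5/11.
Since 'both orange' ⊆ 'at least one orange', P(both | at least one) = 1/22 / 5/11 = 1/10 ≈ 0.1000.

1/10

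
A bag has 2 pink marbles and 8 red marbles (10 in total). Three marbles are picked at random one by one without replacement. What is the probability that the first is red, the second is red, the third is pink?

Multiply the conditional probability of each draw in order, without replacement, so each draw removes one from its color and from the total.
P = (8/10) · (7/9) · (2/8) = 7/45 ≈ 0.1556.

7/45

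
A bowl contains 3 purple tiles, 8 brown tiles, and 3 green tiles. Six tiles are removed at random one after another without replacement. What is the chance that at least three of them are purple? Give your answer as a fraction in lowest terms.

5/91

Sum the hypergeometric tail for j = 3,…,3 purple tiles.
Favorable = C(3,3)·C(11,3) = 165; total = C(14,6) = 3003.
P = 165/3003 = 5/91 ≈ 0.0549.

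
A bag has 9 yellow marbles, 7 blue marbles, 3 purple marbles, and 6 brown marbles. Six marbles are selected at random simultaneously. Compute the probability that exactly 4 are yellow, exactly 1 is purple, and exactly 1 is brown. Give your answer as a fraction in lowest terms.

Unordered draws without replacement: count favorable combinations over C(25,6).
Favorable = C(9,4) · C(7,0) · C(3,1) · C(6,1) = 2268; total = C(25,6) = 177100.
P = 2268/177100 = 81/6325 ≈ 0.0128.

81/6325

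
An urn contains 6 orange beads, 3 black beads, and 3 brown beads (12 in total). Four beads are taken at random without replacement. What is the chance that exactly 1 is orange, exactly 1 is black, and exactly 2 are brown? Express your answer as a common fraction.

Unordered draws without replacement: count favorable combinations over C(12,4).
Favorable = C(6,1) · C(3,1) · C(3,2) = 54; total = C(12,4) = 495.
P = 54/495 = 6/55 ≈ 0.1091.

6/55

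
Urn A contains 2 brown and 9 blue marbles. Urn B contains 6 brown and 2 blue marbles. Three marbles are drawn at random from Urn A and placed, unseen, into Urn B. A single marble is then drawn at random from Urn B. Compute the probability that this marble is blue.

49/121

Condition on how many of the transferred marbles are blue (from Urn A: 9 blue of 11; then Urn B has 11 total).
  1 blue: C(9,1)C(2,2)/C(11,3) = 3/55; then P = 3/11
  2 blue: C(9,2)C(2,1)/C(11,3) = 24/55; then P = 4/11
  3 blue: C(9,3)C(2,0)/C(11,3) = 28/55; then P = 5/11
P(blue from Urn B) = 49/121 ≈ 0.4050.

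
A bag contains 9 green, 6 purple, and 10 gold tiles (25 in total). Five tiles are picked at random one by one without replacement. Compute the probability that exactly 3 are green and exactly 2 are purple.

6/253

Unordered draws without replacement: count favorable combinations over C(25,5).
Favorable = C(9,3) · C(6,2) · C(10,0) = 1260; total = C(25,5) = 53130.
P = 1260/53130 = 6/253 ≈ 0.0237.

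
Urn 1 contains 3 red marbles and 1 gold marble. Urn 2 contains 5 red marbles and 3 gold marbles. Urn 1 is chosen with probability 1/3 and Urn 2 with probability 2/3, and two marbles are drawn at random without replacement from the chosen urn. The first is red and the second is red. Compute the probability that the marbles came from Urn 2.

10/17

P(E | Urn 1) = 1/2; P(E | Urn 2) = 5/14.
P(E) = 1/3·1/2 + 2/3·5/14 = 17/42.
By Bayes' rule, P(Urn 2 | E) = 5/21 / 17/42 = 10/17 ≈ 0.5882.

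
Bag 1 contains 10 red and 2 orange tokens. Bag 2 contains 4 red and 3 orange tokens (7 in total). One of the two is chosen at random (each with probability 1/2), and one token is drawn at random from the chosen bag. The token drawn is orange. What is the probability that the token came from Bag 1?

P(orange | Bag 1) = 1/6; P(orange | Bag 2) = 3/7.
P(orange) = 1/2·1/6 + 1/2·3/7 = 25/84.
By Bayes' rule, P(Bag 1 | orange) = 1/12 / 25/84 = 7/25 ≈ 0.2800.

7/25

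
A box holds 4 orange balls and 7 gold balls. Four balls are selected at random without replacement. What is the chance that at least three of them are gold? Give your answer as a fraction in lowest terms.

35/66

Sum the hypergeometric tail for j = 3,…,4 gold balls.
Favorable = C(7,3)·C(4,1) + C(7,4)·C(4,0) = 175; total = C(11,4) = 330.
P = 175/330 = 35/66 ≈ 0.5303.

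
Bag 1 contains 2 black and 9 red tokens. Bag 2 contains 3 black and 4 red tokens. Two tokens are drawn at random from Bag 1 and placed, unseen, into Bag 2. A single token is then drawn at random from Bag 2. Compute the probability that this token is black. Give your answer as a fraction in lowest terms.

Condition on how many of the transferred tokens are black (from Bag 1: 2 black of 11; then Bag 2 has 9 total).
  0 black: C(2,0)C(9,2)/C(11,2) = 36/55; then P = 3/9
  1 black: C(2,1)C(9,1)/C(11,2) = 18/55; then P = 4/9
  2 black: C(2,2)C(9,0)/C(11,2) = 1/55; then P = 5/9
P(black from Bag 2) = 37/99 ≈ 0.3737.

37/99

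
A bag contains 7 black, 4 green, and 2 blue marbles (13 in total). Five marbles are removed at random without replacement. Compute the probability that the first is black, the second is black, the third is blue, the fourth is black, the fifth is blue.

7/2574

Multiply the conditional probability of each draw in order, without replacement, so each draw removes one from its color and from the total.
P = (7/13) · (6/12) · (2/11) · (5/10) · (1/9) = 7/2574 ≈ 0.0027.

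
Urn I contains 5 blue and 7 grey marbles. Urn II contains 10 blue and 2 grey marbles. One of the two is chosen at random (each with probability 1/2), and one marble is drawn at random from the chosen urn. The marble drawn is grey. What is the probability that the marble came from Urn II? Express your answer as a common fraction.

2/9

P(grey | Urn I) = 7/12; P(grey | Urn II) = 1/6.
P(grey) = 1/2·7/12 + 1/2·1/6 = 3/8.
By Bayes' rule, P(Urn II | grey) = 1/12 / 3/8 = 2/9 ≈ 0.2222.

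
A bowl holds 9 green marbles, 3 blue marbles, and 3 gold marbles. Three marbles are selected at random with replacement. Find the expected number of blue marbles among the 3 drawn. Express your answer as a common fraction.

3/5

By linearity of expectation, E[X] = Σ P(draw i is blue); each independent draw has P(blue) = 3/15.
E[X] = 3 · 3/15 = 3/5 ≈ 0.6000.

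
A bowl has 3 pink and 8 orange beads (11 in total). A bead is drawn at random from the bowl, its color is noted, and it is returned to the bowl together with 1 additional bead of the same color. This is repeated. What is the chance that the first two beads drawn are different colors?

4/11

Either pink then orange, or orange then pink; after the first draw the total is 12.
P = (3/11)·(8/12) + (8/11)·(3/12) = 4/11 ≈ 0.3636.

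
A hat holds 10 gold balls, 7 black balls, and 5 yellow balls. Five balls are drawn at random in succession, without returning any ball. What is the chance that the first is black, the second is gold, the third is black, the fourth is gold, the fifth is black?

Multiply the conditional probability of each draw in order, without replacement, so each draw removes one from its color and from the total.
P = (7/22) · (10/21) · (6/20) · (9/19) · (5/18) = 5/836 ≈ 0.0060.

5/836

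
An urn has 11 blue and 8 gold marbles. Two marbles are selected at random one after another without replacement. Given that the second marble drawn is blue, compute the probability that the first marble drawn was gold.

P(first=gold and the second marble drawn is blue) = (8/19)·(11/18) = 44/171.
P(the second marble drawn is blue) = Σ over first color = 55/171 + 44/171 = 11/19.
By Bayes, P(first=gold | the second marble drawn is blue) = 44/171 / 11/19 = 4/9 ≈ 0.4444.

4/9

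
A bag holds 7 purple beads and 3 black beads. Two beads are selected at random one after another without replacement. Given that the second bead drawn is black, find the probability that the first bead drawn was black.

P(first=black and the second bead drawn is black) = (3/10)·(2/9) = 1/15.
P(the second bead drawn is black) = Σ over first color = 7/30 + 1/15 = 3/10.
By Bayes, P(first=black | the second bead drawn is black) = 1/15 / 3/10 = 2/9 ≈ 0.2222.

2/9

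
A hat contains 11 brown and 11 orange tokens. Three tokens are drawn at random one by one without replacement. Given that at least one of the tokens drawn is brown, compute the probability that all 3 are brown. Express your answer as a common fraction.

3/25

P(all 3 brown) = C(11,3)/C(22,3) = 3/28; P(at least one brown) = 1 − C(11,3)/C(22,3) = 25/28.
Since 'all 3 brown' ⊆ 'at least one brown', P(all 3 | at least one) = 3/28 / 25/28 = 3/25 ≈ 0.1200.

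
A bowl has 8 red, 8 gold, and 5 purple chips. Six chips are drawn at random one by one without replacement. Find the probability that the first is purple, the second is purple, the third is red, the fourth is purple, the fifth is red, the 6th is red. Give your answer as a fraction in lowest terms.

Multiply the conditional probability of each draw in order, without replacement, so each draw removes one from its color and from the total.
P = (5/21) · (4/20) · (8/19) · (3/18) · (7/17) · (6/16) = 1/1938 ≈ 0.0005.

1/1938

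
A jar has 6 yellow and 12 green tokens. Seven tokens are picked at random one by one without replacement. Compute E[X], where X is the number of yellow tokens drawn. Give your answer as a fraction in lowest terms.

By linearity of expectation, E[X] = Σ P(draw i is yellow); by symmetry each draw (even without replacement) has P(yellow) = 6/18.
E[X] = 7 · 6/18 = 7/3 ≈ 2.3333.

7/3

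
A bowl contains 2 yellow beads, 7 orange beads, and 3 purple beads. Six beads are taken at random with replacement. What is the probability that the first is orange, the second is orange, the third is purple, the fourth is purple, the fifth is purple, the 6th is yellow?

Multiply the conditional probability of each draw in order, with replacement (the composition resets each draw).
P = (7/12) · (7/12) · (3/12) · (3/12) · (3/12) · (2/12) = 49/55296 ≈ 0.0009.

49/55296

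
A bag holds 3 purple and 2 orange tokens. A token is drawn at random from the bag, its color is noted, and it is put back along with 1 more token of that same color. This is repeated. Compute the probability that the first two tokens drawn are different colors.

2/5

Either orange then purple, or purple then orange; after the first draw the total is 6.
P = (2/5)·(3/6) + (3/5)·(2/6) = 2/5 ≈ 0.4000.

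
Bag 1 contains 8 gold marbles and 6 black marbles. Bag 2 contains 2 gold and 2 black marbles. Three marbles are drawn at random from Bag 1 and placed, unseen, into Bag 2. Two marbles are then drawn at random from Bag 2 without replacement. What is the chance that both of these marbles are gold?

487/1911

Condition on how many of the transferred marbles are gold (from Bag 1: 8 gold of 14; then Bag 2 has 7 total).
  0 gold: C(8,0)C(6,3)/C(14,3) = 5/91; then P = C(2,2)/C(7,2) = 1/21
  1 gold: C(8,1)C(6,2)/C(14,3) = 30/91; then P = C(3,2)/C(7,2) = 1/7
  2 gold: C(8,2)C(6,1)/C(14,3) = 6/13; then P = C(4,2)/C(7,2) = 2/7
  3 gold: C(8,3)C(6,0)/C(14,3) = 2/13; then P = C(5,2)/C(7,2) = 10/21
P(both gold) = 487/1911 ≈ 0.2548.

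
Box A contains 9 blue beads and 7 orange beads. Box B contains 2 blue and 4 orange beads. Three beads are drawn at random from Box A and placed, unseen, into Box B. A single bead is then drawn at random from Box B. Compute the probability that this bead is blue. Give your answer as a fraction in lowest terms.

59/144

Condition on how many of the transferred beads are blue (from Box A: 9 blue of 16; then Box B has 9 total).
  0 blue: C(9,0)C(7,3)/C(16,3) = 1/16; then P = 2/9
  1 blue: C(9,1)C(7,2)/C(16,3) = 27/80; then P = 3/9
  2 blue: C(9,2)C(7,1)/C(16,3) = 9/20; then P = 4/9
  3 blue: C(9,3)C(7,0)/C(16,3) = 3/20; then P = 5/9
P(blue from Box B) = 59/144 ≈ 0.4097.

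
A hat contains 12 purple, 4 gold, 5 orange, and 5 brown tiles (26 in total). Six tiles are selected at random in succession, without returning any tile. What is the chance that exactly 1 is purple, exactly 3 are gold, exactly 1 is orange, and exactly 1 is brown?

Unordered draws without replacement: count favorable combinations over C(26,6).
Favorable = C(12,1) · C(4,3) · C(5,1) · C(5,1) = 1200; total = C(26,6) = 230230.
P = 1200/230230 = 120/23023 ≈ 0.0052.

120/23023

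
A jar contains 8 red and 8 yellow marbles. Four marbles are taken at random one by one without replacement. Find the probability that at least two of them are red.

93/130

Sum the hypergeometric tail for j = 2,…,4 red marbles.
Favorable = C(8,2)·C(8,2) + C(8,3)·C(8,1) + C(8,4)·C(8,0) = 1302; total = C(16,4) = 1820.
P = 1302/1820 = 93/130 ≈ 0.7154.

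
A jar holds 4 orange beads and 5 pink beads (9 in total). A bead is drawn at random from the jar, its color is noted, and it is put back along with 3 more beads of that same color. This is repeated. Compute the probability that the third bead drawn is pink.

5/9

Sum over the four possibilities for the first two draws (pink/not-pink each), tracking how the pink count and total change by +3 per draw.
P(third is pink) = 5/9 ≈ 0.5556. (In a Pólya urn every draw has the same marginal probability 5/9.)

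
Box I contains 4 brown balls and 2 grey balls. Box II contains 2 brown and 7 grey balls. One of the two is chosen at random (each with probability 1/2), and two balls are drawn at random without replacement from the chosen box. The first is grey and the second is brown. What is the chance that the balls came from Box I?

48/83

P(E | Box I) = 4/15; P(E | Box II) = 7/36.
P(E) = 1/2·4/15 + 1/2·7/36 = 83/360.
By Bayes' rule, P(Box I | E) = 2/15 / 83/360 = 48/83 ≈ 0.5783.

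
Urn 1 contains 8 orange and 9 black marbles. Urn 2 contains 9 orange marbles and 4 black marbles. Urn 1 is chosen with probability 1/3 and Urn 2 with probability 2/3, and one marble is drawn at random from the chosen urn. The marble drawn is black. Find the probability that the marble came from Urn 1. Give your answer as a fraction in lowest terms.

117/253

P(black | Urn 1) = 9/17; P(black | Urn 2) = 4/13.
P(black) = 1/3·9/17 + 2/3·4/13 = 253/663.
By Bayes' rule, P(Urn 1 | black) = 3/17 / 253/663 = 117/253 ≈ 0.4625.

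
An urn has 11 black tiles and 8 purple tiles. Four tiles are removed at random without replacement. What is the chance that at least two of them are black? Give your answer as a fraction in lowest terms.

1595/1938

Sum the hypergeometric tail for j = 2,…,4 black tiles.
Favorable = C(11,2)·C(8,2) + C(11,3)·C(8,1) + C(11,4)·C(8,0) = 3190; total = C(19,4) = 3876.
P = 3190/3876 = 1595/1938 ≈ 0.8230.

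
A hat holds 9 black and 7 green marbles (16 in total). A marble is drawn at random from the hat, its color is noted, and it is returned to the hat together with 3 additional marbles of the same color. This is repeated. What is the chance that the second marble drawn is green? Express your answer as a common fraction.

Condition on the first draw. If first is green (prob 7/16), second-green has prob (10)/(19); if not (prob 9/16), it has prob 7/(19).
P = (7/16)·(10/19) + (9/16)·(7/19) = 7/16 ≈ 0.4375.

7/16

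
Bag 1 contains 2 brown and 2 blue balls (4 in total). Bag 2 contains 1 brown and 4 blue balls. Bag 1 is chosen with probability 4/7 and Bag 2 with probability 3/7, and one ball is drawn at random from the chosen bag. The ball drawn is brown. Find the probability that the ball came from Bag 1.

10/13

P(brown | Bag 1) = 1/2; P(brown | Bag 2) = 1/5.
P(brown) = 4/7·1/2 + 3/7·1/5 = 13/35.
By Bayes' rule, P(Bag 1 | brown) = 2/7 / 13/35 = 10/13 ≈ 0.7692.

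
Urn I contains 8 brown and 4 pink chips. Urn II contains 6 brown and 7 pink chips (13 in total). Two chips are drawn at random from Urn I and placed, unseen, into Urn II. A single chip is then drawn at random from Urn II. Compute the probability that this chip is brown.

22/45

Condition on how many of the transferred chips are brown (from Urn I: 8 brown of 12; then Urn II has 15 total).
  0 brown: C(8,0)C(4,2)/C(12,2) = 1/11; then P = 6/15
  1 brown: C(8,1)C(4,1)/C(12,2) = 16/33; then P = 7/15
  2 brown: C(8,2)C(4,0)/C(12,2) = 14/33; then P = 8/15
P(brown from Urn II) = 22/45 ≈ 0.4889.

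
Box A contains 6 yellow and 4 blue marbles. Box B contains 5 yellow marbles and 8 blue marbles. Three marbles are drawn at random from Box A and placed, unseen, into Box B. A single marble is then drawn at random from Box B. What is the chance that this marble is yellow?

Condition on how many of the transferred marbles are yellow (from Box A: 6 yellow of 10; then Box B has 16 total).
  0 yellow: C(6,0)C(4,3)/C(10,3) = 1/30; then P = 5/16
  1 yellow: C(6,1)C(4,2)/C(10,3) = 3/10; then P = 6/16
  2 yellow: C(6,2)C(4,1)/C(10,3) = 1/2; then P = 7/16
  3 yellow: C(6,3)C(4,0)/C(10,3) = 1/6; then P = 8/16
P(yellow from Box B) = 17/40 ≈ 0.4250.

17/40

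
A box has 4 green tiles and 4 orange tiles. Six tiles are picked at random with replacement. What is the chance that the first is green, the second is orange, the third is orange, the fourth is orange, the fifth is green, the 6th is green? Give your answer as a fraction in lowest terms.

Multiply the conditional probability of each draw in order, with replacement (the composition resets each draw).
P = (4/8) · (4/8) · (4/8) · (4/8) · (4/8) · (4/8) = 1/64 ≈ 0.0156.

1/64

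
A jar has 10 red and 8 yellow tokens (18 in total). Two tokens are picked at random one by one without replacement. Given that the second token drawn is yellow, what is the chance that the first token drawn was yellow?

P(first=yellow and the second token drawn is yellow) = (8/18)·(7/17) = 28/153.
P(the second token drawn is yellow) = Σ over first color = 40/153 + 28/153 = 4/9.
By Bayes, P(first=yellow | the second token drawn is yellow) = 28/153 / 4/9 = 7/17 ≈ 0.4118.

7/17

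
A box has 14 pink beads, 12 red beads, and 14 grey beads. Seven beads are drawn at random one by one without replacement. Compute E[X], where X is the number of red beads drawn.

21/10

By linearity of expectation, E[X] = Σ P(draw i is red); by symmetry each draw (even without replacement) has P(red) = 12/40.
E[X] = 7 · 12/40 = 21/10 ≈ 2.1000.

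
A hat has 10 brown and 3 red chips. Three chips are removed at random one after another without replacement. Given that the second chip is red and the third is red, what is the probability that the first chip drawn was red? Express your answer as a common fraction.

P(first=red and the second chip is red and the third is red) = (3/13)·(2/12)·(1/11) = 1/286.
P(E) = Σ over first color = 5/143 + 1/286 = 1/26.
By Bayes, P(first=red | E) = 1/286 / 1/26 = 1/11 ≈ 0.0909.

1/11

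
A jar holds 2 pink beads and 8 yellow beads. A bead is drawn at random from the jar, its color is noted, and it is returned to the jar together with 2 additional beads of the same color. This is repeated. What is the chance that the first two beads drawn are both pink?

After a pink draw the jar holds 4 pink out of 12.
P = (2/10)·(4/12) = 1/15 ≈ 0.0667.

1/15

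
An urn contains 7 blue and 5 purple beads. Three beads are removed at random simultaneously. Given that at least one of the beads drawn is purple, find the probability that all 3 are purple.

P(all 3 purple) = C(5,3)/C(12,3) = 1/22; P(at least one purple) = 1 − C(7,3)/C(12,3) = 37/44.
Since 'all 3 purple' ⊆ 'at least one purple', P(all 3 | at least one) = 1/22 / 37/44 = 2/37 ≈ 0.0541.

2/37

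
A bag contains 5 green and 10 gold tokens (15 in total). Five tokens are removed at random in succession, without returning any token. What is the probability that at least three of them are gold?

Sum the hypergeometric tail for j = 3,…,5 gold tokens.
Favorable = C(10,3)·C(5,2) + C(10,4)·C(5,1) + C(10,5)·C(5,0) = 2502; total = C(15,5) = 3003.
P = 2502/3003 = 834/1001 ≈ 0.8332.

834/1001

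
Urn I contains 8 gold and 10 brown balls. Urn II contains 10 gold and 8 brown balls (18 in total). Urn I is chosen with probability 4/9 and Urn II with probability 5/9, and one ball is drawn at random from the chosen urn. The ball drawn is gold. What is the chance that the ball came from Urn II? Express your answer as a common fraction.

P(gold | Urn I) = 4/9; P(gold | Urn II) = 5/9.
P(gold) = 4/9·4/9 + 5/9·5/9 = 41/81.
By Bayes' rule, P(Urn II | gold) = 25/81 / 41/81 = 25/41 ≈ 0.6098.

25/41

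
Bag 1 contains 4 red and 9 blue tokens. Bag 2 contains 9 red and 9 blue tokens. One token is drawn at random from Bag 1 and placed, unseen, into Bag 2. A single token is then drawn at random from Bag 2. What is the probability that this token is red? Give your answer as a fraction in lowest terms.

Condition on how many of the transferred tokens are red (from Bag 1: 4 red of 13; then Bag 2 has 19 total).
  0 red: C(4,0)C(9,1)/C(13,1) = 9/13; then P = 9/19
  1 red: C(4,1)C(9,0)/C(13,1) = 4/13; then P = 10/19
P(red from Bag 2) = 121/247 ≈ 0.4899.

121/247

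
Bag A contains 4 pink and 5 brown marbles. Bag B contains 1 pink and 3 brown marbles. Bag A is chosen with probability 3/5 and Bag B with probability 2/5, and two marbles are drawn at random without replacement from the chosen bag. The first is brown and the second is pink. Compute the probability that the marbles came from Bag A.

P(E | Bag A) = 5/18; P(E | Bag B) = 1/4.
P(E) = 3/5·5/18 + 2/5·1/4 = 4/15.
By Bayes' rule, P(Bag A | E) = 1/6 / 4/15 = 5/8 ≈ 0.6250.

5/8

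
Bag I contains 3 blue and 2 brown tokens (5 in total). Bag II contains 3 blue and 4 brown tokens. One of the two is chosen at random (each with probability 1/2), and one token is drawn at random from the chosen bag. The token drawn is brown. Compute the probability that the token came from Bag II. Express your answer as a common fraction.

10/17

P(brown | Bag I) = 2/5; P(brown | Bag II) = 4/7.
P(brown) = 1/2·2/5 + 1/2·4/7 = 17/35.
By Bayes' rule, P(Bag II | brown) = 2/7 / 17/35 = 10/17 ≈ 0.5882.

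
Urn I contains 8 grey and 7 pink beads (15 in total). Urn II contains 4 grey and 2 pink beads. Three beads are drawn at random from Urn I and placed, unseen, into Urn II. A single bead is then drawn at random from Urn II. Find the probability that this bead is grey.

Condition on how many of the transferred beads are grey (from Urn I: 8 grey of 15; then Urn II has 9 total).
  0 grey: C(8,0)C(7,3)/C(15,3) = 1/13; then P = 4/9
  1 grey: C(8,1)C(7,2)/C(15,3) = 24/65; then P = 5/9
  2 grey: C(8,2)C(7,1)/C(15,3) = 28/65; then P = 6/9
  3 grey: C(8,3)C(7,0)/C(15,3) = 8/65; then P = 7/9
P(grey from Urn II) = 28/45 ≈ 0.6222.

28/45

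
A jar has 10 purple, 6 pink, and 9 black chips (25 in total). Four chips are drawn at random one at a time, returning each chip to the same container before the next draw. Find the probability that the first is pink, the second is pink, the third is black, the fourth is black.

Multiply the conditional probability of each draw in order, with replacement (the composition resets each draw).
P = (6/25) · (6/25) · (9/25) · (9/25) = 2916/390625 ≈ 0.0075.

2916/390625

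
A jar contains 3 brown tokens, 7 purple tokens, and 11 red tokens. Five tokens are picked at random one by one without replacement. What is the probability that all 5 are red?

Unordered draws without replacement: count favorable combinations over C(21,5).
Favorable = C(3,0) · C(7,0) · C(11,5) = 462; total = C(21,5) = 20349.
P = 462/20349 = 22/969 ≈ 0.0227.

22/969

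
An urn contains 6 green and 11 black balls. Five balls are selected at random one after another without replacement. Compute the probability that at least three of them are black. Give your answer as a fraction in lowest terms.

4917/6188

Sum the hypergeometric tail for j = 3,…,5 black balls.
Favorable = C(11,3)·C(6,2) + C(11,4)·C(6,1) + C(11,5)·C(6,0) = 4917; total = C(17,5) = 6188.
P = 4917/6188 = 4917/6188 ≈ 0.7946.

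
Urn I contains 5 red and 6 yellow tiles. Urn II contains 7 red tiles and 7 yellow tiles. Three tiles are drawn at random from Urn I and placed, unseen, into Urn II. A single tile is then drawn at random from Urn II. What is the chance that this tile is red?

92/187

Condition on how many of the transferred tiles are red (from Urn I: 5 red of 11; then Urn II has 17 total).
  0 red: C(5,0)C(6,3)/C(11,3) = 4/33; then P = 7/17
  1 red: C(5,1)C(6,2)/C(11,3) = 5/11; then P = 8/17
  2 red: C(5,2)C(6,1)/C(11,3) = 4/11; then P = 9/17
  3 red: C(5,3)C(6,0)/C(11,3) = 2/33; then P = 10/17
P(red from Urn II) = 92/187 ≈ 0.4920.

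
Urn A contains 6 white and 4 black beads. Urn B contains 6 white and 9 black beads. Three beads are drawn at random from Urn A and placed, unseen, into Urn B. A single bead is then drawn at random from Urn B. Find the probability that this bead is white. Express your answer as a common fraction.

13/30

Condition on how many of the transferred beads are white (from Urn A: 6 white of 10; then Urn B has 18 total).
  0 white: C(6,0)C(4,3)/C(10,3) = 1/30; then P = 6/18
  1 white: C(6,1)C(4,2)/C(10,3) = 3/10; then P = 7/18
  2 white: C(6,2)C(4,1)/C(10,3) = 1/2; then P = 8/18
  3 white: C(6,3)C(4,0)/C(10,3) = 1/6; then P = 9/18
P(white from Urn B) = 13/30 ≈ 0.4333.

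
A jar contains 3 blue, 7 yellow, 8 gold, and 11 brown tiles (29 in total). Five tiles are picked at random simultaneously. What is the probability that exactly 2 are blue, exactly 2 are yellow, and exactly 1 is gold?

8/1885

Unordered draws without replacement: count favorable combinations over C(29,5).
Favorable = C(3,2) · C(7,2) · C(8,1) · C(11,0) = 504; total = C(29,5) = 118755.
P = 504/118755 = 8/1885 ≈ 0.0042.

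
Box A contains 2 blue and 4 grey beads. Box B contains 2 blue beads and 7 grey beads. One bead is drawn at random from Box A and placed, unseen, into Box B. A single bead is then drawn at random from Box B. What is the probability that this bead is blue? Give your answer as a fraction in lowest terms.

Condition on how many of the transferred beads are blue (from Box A: 2 blue of 6; then Box B has 10 total).
  0 blue: C(2,0)C(4,1)/C(6,1) = 2/3; then P = 2/10
  1 blue: C(2,1)C(4,0)/C(6,1) = 1/3; then P = 3/10
P(blue from Box B) = 7/30 ≈ 0.2333.

7/30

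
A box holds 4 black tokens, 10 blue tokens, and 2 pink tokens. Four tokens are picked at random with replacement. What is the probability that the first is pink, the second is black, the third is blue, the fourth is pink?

5/2048

Multiply the conditional probability of each draw in order, with replacement (the composition resets each draw).
P = (2/16) · (4/16) · (10/16) · (2/16) = 5/2048 ≈ 0.0024.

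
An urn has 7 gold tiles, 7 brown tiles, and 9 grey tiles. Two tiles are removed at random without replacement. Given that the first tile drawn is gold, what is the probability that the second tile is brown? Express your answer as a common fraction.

7/22

After removing 1 gold, the urn has 7 brown out of 22 remaining.
P(second is brown | given) = 7/22 ≈ 0.3182.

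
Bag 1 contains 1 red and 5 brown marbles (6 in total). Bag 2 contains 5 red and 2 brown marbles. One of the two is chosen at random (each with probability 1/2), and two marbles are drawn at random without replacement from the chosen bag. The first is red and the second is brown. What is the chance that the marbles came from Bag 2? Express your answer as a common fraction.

P(E | Bag 1) = 1/6; P(E | Bag 2) = 5/21.
P(E) = 1/2·1/6 + 1/2·5/21 = 17/84.
By Bayes' rule, P(Bag 2 | E) = 5/42 / 17/84 = 10/17 ≈ 0.5882.

10/17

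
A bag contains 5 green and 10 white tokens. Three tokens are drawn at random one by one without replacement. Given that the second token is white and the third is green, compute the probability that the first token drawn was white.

P(first=white and the second token is white and the third is green) = (10/15)·(9/14)·(5/13) = 15/91.
P(E) = Σ over first color = 20/273 + 15/91 = 5/21.
By Bayes, P(first=white | E) = 15/91 / 5/21 = 9/13 ≈ 0.6923.

9/13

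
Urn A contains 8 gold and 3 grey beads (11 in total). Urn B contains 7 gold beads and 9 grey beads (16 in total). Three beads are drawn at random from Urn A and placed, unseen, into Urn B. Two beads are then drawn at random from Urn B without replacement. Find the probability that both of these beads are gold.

21/95

Condition on how many of the transferred beads are gold (from Urn A: 8 gold of 11; then Urn B has 19 total).
  0 gold: C(8,0)C(3,3)/C(11,3) = 1/165; then P = C(7,2)/C(19,2) = 7/57
  1 gold: C(8,1)C(3,2)/C(11,3) = 8/55; then P = C(8,2)/C(19,2) = 28/171
  2 gold: C(8,2)C(3,1)/C(11,3) = 28/55; then P = C(9,2)/C(19,2) = 4/19
  3 gold: C(8,3)C(3,0)/C(11,3) = 56/165; then P = C(10,2)/C(19,2) = 5/19
P(both gold) = 21/95 ≈ 0.2211.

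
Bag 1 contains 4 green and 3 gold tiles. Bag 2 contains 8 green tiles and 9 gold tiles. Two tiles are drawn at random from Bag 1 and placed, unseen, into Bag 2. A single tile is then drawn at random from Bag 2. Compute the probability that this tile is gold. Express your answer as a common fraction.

Condition on how many of the transferred tiles are gold (from Bag 1: 3 gold of 7; then Bag 2 has 19 total).
  0 gold: C(3,0)C(4,2)/C(7,2) = 2/7; then P = 9/19
  1 gold: C(3,1)C(4,1)/C(7,2) = 4/7; then P = 10/19
  2 gold: C(3,2)C(4,0)/C(7,2) = 1/7; then P = 11/19
P(gold from Bag 2) = 69/133 ≈ 0.5188.

69/133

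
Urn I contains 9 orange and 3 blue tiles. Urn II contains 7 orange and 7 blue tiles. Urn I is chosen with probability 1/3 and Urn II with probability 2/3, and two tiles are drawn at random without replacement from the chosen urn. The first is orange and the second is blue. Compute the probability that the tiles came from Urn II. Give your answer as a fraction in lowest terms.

P(E | Urn I) = 9/44; P(E | Urn II) = 7/26.
P(E) = 1/3·9/44 + 2/3·7/26 = 425/1716.
By Bayes' rule, P(Urn II | E) = 7/39 / 425/1716 = 308/425 ≈ 0.7247.

308/425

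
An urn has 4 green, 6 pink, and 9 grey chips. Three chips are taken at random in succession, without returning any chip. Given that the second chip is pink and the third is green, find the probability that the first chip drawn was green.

P(first=green and the second chip is pink and the third is green) = (4/19)·(6/18)·(3/17) = 4/323.
P(E) = Σ over first color = 4/323 + 20/969 + 12/323 = 4/57.
By Bayes, P(first=green | E) = 4/323 / 4/57 = 3/17 ≈ 0.1765.

3/17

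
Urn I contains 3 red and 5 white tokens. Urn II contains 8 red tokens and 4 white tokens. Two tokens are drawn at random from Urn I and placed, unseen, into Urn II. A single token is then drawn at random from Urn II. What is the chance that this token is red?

Condition on how many of the transferred tokens are red (from Urn I: 3 red of 8; then Urn II has 14 total).
  0 red: C(3,0)C(5,2)/C(8,2) = 5/14; then P = 8/14
  1 red: C(3,1)C(5,1)/C(8,2) = 15/28; then P = 9/14
  2 red: C(3,2)C(5,0)/C(8,2) = 3/28; then P = 10/14
P(red from Urn II) = 5/8 ≈ 0.6250.

5/8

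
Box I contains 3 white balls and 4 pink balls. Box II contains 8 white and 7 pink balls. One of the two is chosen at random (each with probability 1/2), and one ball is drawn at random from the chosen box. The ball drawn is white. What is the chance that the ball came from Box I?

45/101

P(white | Box I) = 3/7; P(white | Box II) = 8/15.
P(white) = 1/2·3/7 + 1/2·8/15 = 101/210.
By Bayes' rule, P(Box I | white) = 3/14 / 101/210 = 45/101 ≈ 0.4455.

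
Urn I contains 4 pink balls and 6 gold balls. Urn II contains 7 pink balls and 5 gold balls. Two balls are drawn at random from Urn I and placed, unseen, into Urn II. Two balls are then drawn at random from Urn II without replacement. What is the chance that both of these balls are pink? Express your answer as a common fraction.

Condition on how many of the transferred balls are pink (from Urn I: 4 pink of 10; then Urn II has 14 total).
  0 pink: C(4,0)C(6,2)/C(10,2) = 1/3; then P = C(7,2)/C(14,2) = 3/13
  1 pink: C(4,1)C(6,1)/C(10,2) = 8/15; then P = C(8,2)/C(14,2) = 4/13
  2 pink: C(4,2)C(6,0)/C(10,2) = 2/15; then P = C(9,2)/C(14,2) = 36/91
P(both pink) = 401/1365 ≈ 0.2938.

401/1365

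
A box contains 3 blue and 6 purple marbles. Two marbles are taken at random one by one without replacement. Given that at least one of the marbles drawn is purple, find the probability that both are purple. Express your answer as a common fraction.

P(both purple) = C(6,2)/C(9,2) = 5/12; P(at least one purple) = 1 − C(3,2)/C(9,2) = 11/12.
Since 'both purple' ⊆ 'at least one purple', P(both | at least one) = 5/12 / 11/12 = 5/11 ≈ 0.4545.

5/11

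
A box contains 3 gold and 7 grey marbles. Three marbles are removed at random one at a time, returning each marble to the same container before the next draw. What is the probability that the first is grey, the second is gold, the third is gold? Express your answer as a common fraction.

Multiply the conditional probability of each draw in order, with replacement (the composition resets each draw).
P = (7/10) · (3/10) · (3/10) = 63/1000 ≈ 0.0630.

63/1000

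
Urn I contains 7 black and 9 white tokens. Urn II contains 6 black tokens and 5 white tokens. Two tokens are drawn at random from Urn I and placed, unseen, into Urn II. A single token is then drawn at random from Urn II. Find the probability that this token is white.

Condition on how many of the transferred tokens are white (from Urn I: 9 white of 16; then Urn II has 13 total).
  0 white: C(9,0)C(7,2)/C(16,2) = 7/40; then P = 5/13
  1 white: C(9,1)C(7,1)/C(16,2) = 21/40; then P = 6/13
  2 white: C(9,2)C(7,0)/C(16,2) = 3/10; then P = 7/13
P(white from Urn II) = 49/104 ≈ 0.4712.

49/104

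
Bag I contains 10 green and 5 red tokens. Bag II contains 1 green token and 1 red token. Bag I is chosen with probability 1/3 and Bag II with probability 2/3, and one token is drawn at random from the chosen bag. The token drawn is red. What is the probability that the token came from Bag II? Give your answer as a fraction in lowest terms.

P(red | Bag I) = 1/3; P(red | Bag II) = 1/2.
P(red) = 1/3·1/3 + 2/3·1/2 = 4/9.
By Bayes' rule, P(Bag II | red) = 1/3 / 4/9 = 3/4 ≈ 0.7500.

3/4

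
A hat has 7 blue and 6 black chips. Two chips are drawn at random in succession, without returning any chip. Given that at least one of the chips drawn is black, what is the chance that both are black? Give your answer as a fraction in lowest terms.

5/19

P(both black) = C(6,2)/C(13,2) = 5/26; P(at least one black) = 1 − C(7,2)/C(13,2) = 19/26.
Since 'both black' ⊆ 'at least one black', P(both | at least one) = 5/26 / 19/26 = 5/19 ≈ 0.2632.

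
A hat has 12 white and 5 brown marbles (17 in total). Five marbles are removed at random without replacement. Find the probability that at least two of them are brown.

2921/6188

Sum the hypergeometric tail for j = 2,…,5 brown marbles.
Favorable = C(5,2)·C(12,3) + C(5,3)·C(12,2) + C(5,4)·C(12,1) + C(5,5)·C(12,0) = 2921; total = C(17,5) = 6188.
P = 2921/6188 = 2921/6188 ≈ 0.4720.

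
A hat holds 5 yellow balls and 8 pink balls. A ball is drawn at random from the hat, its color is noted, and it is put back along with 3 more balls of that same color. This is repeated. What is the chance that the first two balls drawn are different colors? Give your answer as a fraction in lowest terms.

Either pink then yellow, or yellow then pink; after the first draw the total is 16.
P = (8/13)·(5/16) + (5/13)·(8/16) = 5/13 ≈ 0.3846.

5/13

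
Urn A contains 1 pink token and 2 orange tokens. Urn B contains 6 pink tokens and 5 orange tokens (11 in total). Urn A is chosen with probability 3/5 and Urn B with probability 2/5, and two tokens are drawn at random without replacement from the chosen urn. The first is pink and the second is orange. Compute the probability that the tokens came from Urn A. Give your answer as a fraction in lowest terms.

11/17

P(E | Urn A) = 1/3; P(E | Urn B) = 3/11.
P(E) = 3/5·1/3 + 2/5·3/11 = 17/55.
By Bayes' rule, P(Urn A | E) = 1/5 / 17/55 = 11/17 ≈ 0.6471.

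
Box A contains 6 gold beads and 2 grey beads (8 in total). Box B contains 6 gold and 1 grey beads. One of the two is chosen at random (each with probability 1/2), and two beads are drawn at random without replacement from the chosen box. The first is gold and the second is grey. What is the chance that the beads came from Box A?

P(E | Box A) = 3/14; P(E | Box B) = 1/7.
P(E) = 1/2·3/14 + 1/2·1/7 = 5/28.
By Bayes' rule, P(Box A | E) = 3/28 / 5/28 = 3/5 ≈ 0.6000.

3/5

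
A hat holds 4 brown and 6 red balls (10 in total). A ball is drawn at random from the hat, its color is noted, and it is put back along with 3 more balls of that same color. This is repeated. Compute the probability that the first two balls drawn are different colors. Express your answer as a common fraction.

Either brown then red, or red then brown; after the first draw the total is 13.
P = (4/10)·(6/13) + (6/10)·(4/13) = 24/65 ≈ 0.3692.

24/65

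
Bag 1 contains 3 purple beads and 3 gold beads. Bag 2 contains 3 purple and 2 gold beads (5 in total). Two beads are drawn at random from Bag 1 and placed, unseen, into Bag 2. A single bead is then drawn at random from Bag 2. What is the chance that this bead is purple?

4/7

Condition on how many of the transferred beads are purple (from Bag 1: 3 purple of 6; then Bag 2 has 7 total).
  0 purple: C(3,0)C(3,2)/C(6,2) = 1/5; then P = 3/7
  1 purple: C(3,1)C(3,1)/C(6,2) = 3/5; then P = 4/7
  2 purple: C(3,2)C(3,0)/C(6,2) = 1/5; then P = 5/7
P(purple from Bag 2) = 4/7 ≈ 0.5714.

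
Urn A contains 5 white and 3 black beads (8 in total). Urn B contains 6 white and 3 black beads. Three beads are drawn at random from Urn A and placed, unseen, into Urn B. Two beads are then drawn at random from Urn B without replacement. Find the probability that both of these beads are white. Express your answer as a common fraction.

Condition on how many of the transferred beads are white (from Urn A: 5 white of 8; then Urn B has 12 total).
  0 white: C(5,0)C(3,3)/C(8,3) = 1/56; then P = C(6,2)/C(12,2) = 5/22
  1 white: C(5,1)C(3,2)/C(8,3) = 15/56; then P = C(7,2)/C(12,2) = 7/22
  2 white: C(5,2)C(3,1)/C(8,3) = 15/28; then P = C(8,2)/C(12,2) = 14/33
  3 white: C(5,3)C(3,0)/C(8,3) = 5/28; then P = C(9,2)/C(12,2) = 6/11
P(both white) = 255/616 ≈ 0.4140.

255/616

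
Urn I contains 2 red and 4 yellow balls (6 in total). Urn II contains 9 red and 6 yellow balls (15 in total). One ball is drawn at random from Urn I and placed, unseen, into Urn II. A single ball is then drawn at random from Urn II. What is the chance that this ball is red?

7/12

Condition on how many of the transferred balls are red (from Urn I: 2 red of 6; then Urn II has 16 total).
  0 red: C(2,0)C(4,1)/C(6,1) = 2/3; then P = 9/16
  1 red: C(2,1)C(4,0)/C(6,1) = 1/3; then P = 10/16
P(red from Urn II) = 7/12 ≈ 0.5833.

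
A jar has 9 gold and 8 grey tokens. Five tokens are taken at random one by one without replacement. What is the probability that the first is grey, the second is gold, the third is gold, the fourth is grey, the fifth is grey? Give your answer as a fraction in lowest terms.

Multiply the conditional probability of each draw in order, without replacement, so each draw removes one from its color and from the total.
P = (8/17) · (9/16) · (8/15) · (7/14) · (6/13) = 36/1105 ≈ 0.0326.

36/1105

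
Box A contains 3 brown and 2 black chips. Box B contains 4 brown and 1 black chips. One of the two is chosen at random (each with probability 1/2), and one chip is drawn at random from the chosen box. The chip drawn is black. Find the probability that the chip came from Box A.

P(black | Box A) = 2/5; P(black | Box B) = 1/5.
P(black) = 1/2·2/5 + 1/2·1/5 = 3/10.
By Bayes' rule, P(Box A | black) = 1/5 / 3/10 = 2/3 ≈ 0.6667.

2/3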